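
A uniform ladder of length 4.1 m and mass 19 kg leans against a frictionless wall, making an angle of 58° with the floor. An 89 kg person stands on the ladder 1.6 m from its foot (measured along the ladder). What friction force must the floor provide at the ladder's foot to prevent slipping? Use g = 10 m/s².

f ≈ 276 N

Sum moments about the foot of the ladder (the floor normal and friction both act there and drop out).
Ladder weight 19×10 = 190 N acts at 2.05 m along the ladder; its horizontal arm is 2.05·cos58° = 1.086 m → τ = 206.3 N·m clockwise.
Person: 89×10 = 890 N at 1.6 m → arm 0.8479 m → τ = 754.6 N·m clockwise.
Wall normal N acts horizontally at the top; its moment arm is the height L sinθ = 4.1·sin58° = 3.477 m, counterclockwise.
Balancing moments: N × 3.477 = 960.9, giving N = 276 N.
ΣFx = 0: friction at the foot balances the wall's push, so f = N_wall = 276 N.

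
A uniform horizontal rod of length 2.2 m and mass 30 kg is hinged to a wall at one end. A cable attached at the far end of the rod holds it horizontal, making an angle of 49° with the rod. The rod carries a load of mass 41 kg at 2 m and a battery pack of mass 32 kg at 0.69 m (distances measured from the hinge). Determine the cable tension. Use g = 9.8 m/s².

T ≈ 809 N

Sum moments about the hinge (the unknown hinge reaction has zero arm there).
Beam weight: 30 × 9.8 = 294 N down at 1.1 m → arm 1.1 m, τ = 294 × 1.1 = 323.4 N·m clockwise.
Load: 41 × 9.8 = 401.8 N down at 2 m → arm 2 m, τ = 401.8 × 2 = 803.6 N·m clockwise.
Battery pack: 32 × 9.8 = 313.6 N down at 0.69 m → arm 0.69 m, τ = 313.6 × 0.69 = 216.4 N·m clockwise.
Total clockwise load moment = 1343 N·m.
The cable tension T acts at 2.2 m; only its component perpendicular to the rod, T sinθ, produces torque. sin 49° = 0.7547.
Setting net torque to zero: T × 2.2 × 0.7547 = 1343 → T = 1343 / 1.66 = 809 N.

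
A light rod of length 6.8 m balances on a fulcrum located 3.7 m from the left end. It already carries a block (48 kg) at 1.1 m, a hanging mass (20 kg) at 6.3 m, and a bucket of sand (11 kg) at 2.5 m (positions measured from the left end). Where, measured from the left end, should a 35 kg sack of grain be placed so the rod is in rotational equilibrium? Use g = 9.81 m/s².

x ≈ 6.16 m from the left end

Take moments about the fulcrum (at 3.7 m from the left end).
Block: 48 × 9.81 = 470.9 N down at 1.1 m → arm 2.6 m, τ = 470.9 × 2.6 = 1224 N·m counterclockwise.
Hanging mass: 20 × 9.81 = 196.2 N down at 6.3 m → arm 2.6 m, τ = 196.2 × 2.6 = 510.1 N·m clockwise.
Bucket of sand: 11 × 9.81 = 107.9 N down at 2.5 m → arm 1.2 m, τ = 107.9 × 1.2 = 129.5 N·m counterclockwise.
Net moment of existing loads = 843.4 N·m counterclockwise.
The sack of grain weighs 35 × 9.81 = 343.4 N and must supply an equal clockwise moment, so its lever arm about the fulcrum is 843.4 / 343.4 = 2.46 m.
That puts it at 3.7 + 2.46 = 6.16 m from the left end.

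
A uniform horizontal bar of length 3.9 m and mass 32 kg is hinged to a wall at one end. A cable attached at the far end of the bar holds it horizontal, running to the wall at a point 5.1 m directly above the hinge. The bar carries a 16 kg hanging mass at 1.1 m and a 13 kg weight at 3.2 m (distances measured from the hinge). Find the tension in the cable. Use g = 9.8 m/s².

Sum moments about the hinge (the unknown hinge reaction has zero arm there).
Beam weight: 32 × 9.8 = 313.6 N down at 1.95 m → arm 1.95 m, τ = 313.6 × 1.95 = 611.5 N·m clockwise.
Hanging mass: 16 × 9.8 = 156.8 N down at 1.1 m → arm 1.1 m, τ = 156.8 × 1.1 = 172.5 N·m clockwise.
Weight: 13 × 9.8 = 127.4 N down at 3.2 m → arm 3.2 m, τ = 127.4 × 3.2 = 407.7 N·m clockwise.
Total clockwise load moment = 1192 N·m.
The cable tension T acts at 3.9 m; only its component perpendicular to the bar, T sinθ, produces torque. sinθ = h/√(h²+d²) = 5.1/√(5.1²+3.9²) = 0.7944.
Στ = 0 ⇒ T × 3.9 × 0.7944 = 1192 ⇒ T = 1192 / 3.098 = 385 N.

T ≈ 385 N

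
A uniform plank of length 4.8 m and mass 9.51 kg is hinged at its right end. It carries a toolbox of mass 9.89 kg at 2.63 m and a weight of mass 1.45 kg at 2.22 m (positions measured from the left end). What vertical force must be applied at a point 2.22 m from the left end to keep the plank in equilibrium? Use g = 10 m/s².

F ≈ 186 N

Choose the right end as the axis so the unknown pivot reaction has zero arm there.
Beam weight: 9.51 × 10 = 95.1 N down at 2.4 m → arm 2.4 m, τ = 95.1 × 2.4 = 228.2 N·m counterclockwise.
Toolbox: 9.89 × 10 = 98.9 N down at 2.63 m → arm 2.17 m, τ = 98.9 × 2.17 = 214.6 N·m counterclockwise.
Weight: 1.45 × 10 = 14.5 N down at 2.22 m → arm 2.58 m, τ = 14.5 × 2.58 = 37.41 N·m counterclockwise.
Net moment of the loads = 480.2 N·m counterclockwise.
The upward force F acts at a point 2.22 m from the left end, arm 2.58 m, giving F × 2.58 clockwise.
For rotational equilibrium, F × 2.58 = 480.2, so F = 480.2 / 2.58 = 186 N.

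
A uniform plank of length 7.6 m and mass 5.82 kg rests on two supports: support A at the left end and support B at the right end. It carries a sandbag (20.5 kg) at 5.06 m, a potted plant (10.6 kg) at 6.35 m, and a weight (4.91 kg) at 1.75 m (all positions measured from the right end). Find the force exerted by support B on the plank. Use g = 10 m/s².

R_B ≈ 153 N

Sum moments about support A (its reaction then has zero moment arm).
Beam weight: 5.82 × 10 = 58.2 N down at 3.8 m → arm 3.8 m, τ = 58.2 × 3.8 = 221.2 N·m clockwise.
Sandbag: 20.5 × 10 = 205 N down at 5.06 m → arm 2.54 m, τ = 205 × 2.54 = 520.7 N·m clockwise.
Potted plant: 10.6 × 10 = 106 N down at 6.35 m → arm 1.25 m, τ = 106 × 1.25 = 132.5 N·m clockwise.
Weight: 4.91 × 10 = 49.1 N down at 1.75 m → arm 5.85 m, τ = 49.1 × 5.85 = 287.2 N·m clockwise.
Net load moment about support A = 1162 N·m clockwise.
Reaction R at support B is upward at 0 m, arm 7.6 m → moment R × 7.6 counterclockwise.
Setting net torque to zero: R × 7.6 = 1162 → R = 153 N.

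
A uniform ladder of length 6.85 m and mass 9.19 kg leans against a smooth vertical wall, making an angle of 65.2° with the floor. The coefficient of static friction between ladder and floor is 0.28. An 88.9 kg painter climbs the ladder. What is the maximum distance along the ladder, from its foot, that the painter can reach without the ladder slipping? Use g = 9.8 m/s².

Take moments about the foot of the ladder.
Ladder weight 9.19×9.8 = 90.06 N acts at 3.425 m along the ladder; its horizontal arm is 3.425·cos65.2° = 1.437 m → τ = 129.4 N·m clockwise.
Painter weight 88.9×9.8 = 871.2 N at distance d → arm d·cos65.2° → τ = 871.2·d·0.4195 clockwise.
Wall normal N at the top has arm L sinθ = 6.218 m counterclockwise, so Στ = 0 gives N·6.218 = 129.4 + 365.5·d.
ΣFy = 0 ⇒ N_floor = 961.3 N, so the maximum friction is μ_s·N_floor = 0.28×961.3 = 269.2 N. ΣFx = 0 ⇒ N_wall = f, so at the slipping point N = 269.2 N.
Substituting: 269.2×6.218 = 129.4 + 365.5·d ⇒ d = (1674 − 129.4) / 365.5 = 4.23 m.

d ≈ 4.23 m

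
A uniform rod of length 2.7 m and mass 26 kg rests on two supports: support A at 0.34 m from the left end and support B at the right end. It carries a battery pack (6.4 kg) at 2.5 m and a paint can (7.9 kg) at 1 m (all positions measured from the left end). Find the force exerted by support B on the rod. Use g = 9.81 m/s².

Choose support A as the axis so its reaction then has zero moment arm.
Beam weight: 26 × 9.81 = 255.1 N down at 1.35 m → arm 1.01 m, τ = 255.1 × 1.01 = 257.7 N·m clockwise.
Battery pack: 6.4 × 9.81 = 62.78 N down at 2.5 m → arm 2.16 m, τ = 62.78 × 2.16 = 135.6 N·m clockwise.
Paint can: 7.9 × 9.81 = 77.5 N down at 1 m → arm 0.66 m, τ = 77.5 × 0.66 = 51.15 N·m clockwise.
Net load moment about support A = 444.4 N·m clockwise.
Reaction R at support B is upward at 2.7 m, arm 2.36 m → moment R × 2.36 counterclockwise.
Balancing moments: R × 2.36 = 444.4, giving R = 188 N.

R_B ≈ 188 N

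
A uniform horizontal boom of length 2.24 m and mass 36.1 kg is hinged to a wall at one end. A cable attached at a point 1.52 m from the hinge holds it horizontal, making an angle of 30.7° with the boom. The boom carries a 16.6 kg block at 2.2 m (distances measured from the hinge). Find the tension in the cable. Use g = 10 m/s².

Sum moments about the hinge (the unknown hinge reaction has zero arm there).
Beam weight: 36.1 × 10 = 361 N down at 1.12 m → arm 1.12 m, τ = 361 × 1.12 = 404.3 N·m clockwise.
Block: 16.6 × 10 = 166 N down at 2.2 m → arm 2.2 m, τ = 166 × 2.2 = 365.2 N·m clockwise.
Total clockwise load moment = 769.5 N·m.
The cable tension T acts at 1.52 m; only its component perpendicular to the boom, T sinθ, produces torque. sin 30.7° = 0.5105.
Setting net torque to zero: T × 1.52 × 0.5105 = 769.5 → T = 769.5 / 0.776 = 992 N.

T ≈ 992 N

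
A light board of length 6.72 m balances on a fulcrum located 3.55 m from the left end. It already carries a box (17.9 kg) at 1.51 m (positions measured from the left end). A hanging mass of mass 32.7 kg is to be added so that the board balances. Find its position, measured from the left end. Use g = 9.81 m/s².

Sum moments about the fulcrum (at 3.55 m from the left end) (the support reaction has zero arm there).
Box: 17.9 × 9.81 = 175.6 N down at 1.51 m → arm 2.04 m, τ = 175.6 × 2.04 = 358.2 N·m counterclockwise.
Net moment of existing loads = 358.2 N·m counterclockwise.
The hanging mass weighs 32.7 × 9.81 = 320.8 N and must supply an equal clockwise moment, so its lever arm about the fulcrum is 358.2 / 320.8 = 1.12 m.
That puts it at 3.55 + 1.12 = 4.67 m from the left end.

x ≈ 4.67 m from the left end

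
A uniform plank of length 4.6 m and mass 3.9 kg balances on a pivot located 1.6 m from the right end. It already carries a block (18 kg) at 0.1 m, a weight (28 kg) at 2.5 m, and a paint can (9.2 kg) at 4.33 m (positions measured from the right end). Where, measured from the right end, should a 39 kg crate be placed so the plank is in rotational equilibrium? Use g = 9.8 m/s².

Sum moments about the pivot (at 1.6 m from the right end) (the support reaction has zero arm there).
Beam weight: 3.9 × 9.8 = 38.22 N down at 2.3 m → arm 0.7 m, τ = 38.22 × 0.7 = 26.75 N·m counterclockwise.
Block: 18 × 9.8 = 176.4 N down at 0.1 m → arm 1.5 m, τ = 176.4 × 1.5 = 264.6 N·m clockwise.
Weight: 28 × 9.8 = 274.4 N down at 2.5 m → arm 0.9 m, τ = 274.4 × 0.9 = 247 N·m counterclockwise.
Paint can: 9.2 × 9.8 = 90.16 N down at 4.33 m → arm 2.73 m, τ = 90.16 × 2.73 = 246.1 N·m counterclockwise.
Net moment of existing loads = 255.2 N·m counterclockwise.
The crate weighs 39 × 9.8 = 382.2 N and must supply an equal clockwise moment, so its lever arm about the pivot is 255.2 / 382.2 = 0.668 m.
That puts it at 1.6 − 0.668 = 0.932 m from the right end.

x ≈ 0.932 m from the right end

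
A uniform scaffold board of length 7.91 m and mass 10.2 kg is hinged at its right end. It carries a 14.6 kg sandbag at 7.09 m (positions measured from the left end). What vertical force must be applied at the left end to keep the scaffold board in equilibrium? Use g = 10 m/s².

Sum moments about the right end (the unknown pivot reaction has zero arm there).
Beam weight: 10.2 × 10 = 102 N down at 3.955 m → arm 3.955 m, τ = 102 × 3.955 = 403.4 N·m counterclockwise.
Sandbag: 14.6 × 10 = 146 N down at 7.09 m → arm 0.82 m, τ = 146 × 0.82 = 119.7 N·m counterclockwise.
Net moment of the loads = 523.1 N·m counterclockwise.
The upward force F acts at the left end, arm 7.91 m, giving F × 7.91 clockwise.
For rotational equilibrium, F × 7.91 = 523.1, so F = 523.1 / 7.91 = 66.1 N.

F ≈ 66.1 N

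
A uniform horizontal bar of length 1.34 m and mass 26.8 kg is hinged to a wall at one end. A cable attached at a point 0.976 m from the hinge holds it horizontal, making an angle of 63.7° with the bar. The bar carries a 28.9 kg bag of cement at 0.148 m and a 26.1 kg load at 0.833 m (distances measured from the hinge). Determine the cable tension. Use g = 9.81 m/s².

T ≈ 493 N

About the hinge:
Beam weight: 26.8 × 9.81 = 262.9 N down at 0.67 m → arm 0.67 m, τ = 262.9 × 0.67 = 176.1 N·m clockwise.
Bag of cement: 28.9 × 9.81 = 283.5 N down at 0.148 m → arm 0.148 m, τ = 283.5 × 0.148 = 41.96 N·m clockwise.
Load: 26.1 × 9.81 = 256 N down at 0.833 m → arm 0.833 m, τ = 256 × 0.833 = 213.2 N·m clockwise.
Total clockwise load moment = 431.3 N·m.
The cable tension T acts at 0.976 m; only its component perpendicular to the bar, T sinθ, produces torque. sin 63.7° = 0.8965.
Στ = 0 ⇒ T × 0.976 × 0.8965 = 431.3 ⇒ T = 431.3 / 0.875 = 493 N.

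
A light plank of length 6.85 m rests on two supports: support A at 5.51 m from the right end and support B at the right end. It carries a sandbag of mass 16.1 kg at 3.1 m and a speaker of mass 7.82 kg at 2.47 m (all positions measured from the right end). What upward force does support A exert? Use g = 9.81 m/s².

R_A ≈ 123 N

Choose support B as the axis so its reaction then has zero moment arm.
Sandbag: 16.1 × 9.81 = 157.9 N down at 3.1 m → arm 3.1 m, τ = 157.9 × 3.1 = 489.5 N·m counterclockwise.
Speaker: 7.82 × 9.81 = 76.71 N down at 2.47 m → arm 2.47 m, τ = 76.71 × 2.47 = 189.5 N·m counterclockwise.
Net load moment about support B = 679 N·m counterclockwise.
Reaction R at support A is upward at 5.51 m, arm 5.51 m → moment R × 5.51 clockwise.
For rotational equilibrium, R × 5.51 = 679, so R = 123 N.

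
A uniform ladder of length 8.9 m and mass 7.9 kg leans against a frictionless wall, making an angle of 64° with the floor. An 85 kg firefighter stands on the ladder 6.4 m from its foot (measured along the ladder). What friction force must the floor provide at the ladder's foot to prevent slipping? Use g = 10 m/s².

About the foot of the ladder:
Ladder weight 7.9×10 = 79 N acts at 4.45 m along the ladder; its horizontal arm is 4.45·cos64° = 1.951 m → τ = 154.1 N·m clockwise.
Firefighter: 85×10 = 850 N at 6.4 m → arm 2.806 m → τ = 2385 N·m clockwise.
Wall normal N acts horizontally at the top; its moment arm is the height L sinθ = 8.9·sin64° = 7.999 m, counterclockwise.
For rotational equilibrium, N × 7.999 = 2539, so N = 317 N.
ΣFx = 0: friction at the foot balances the wall's push, so f = N_wall = 317 N.

f ≈ 317 N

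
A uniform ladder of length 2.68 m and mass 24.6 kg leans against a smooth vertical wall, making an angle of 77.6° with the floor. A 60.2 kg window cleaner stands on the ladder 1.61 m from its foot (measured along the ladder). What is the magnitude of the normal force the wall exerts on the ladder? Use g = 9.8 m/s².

N_wall ≈ 104 N

Taking torques about the foot of the ladder:
Ladder weight 24.6×9.8 = 241.1 N acts at 1.34 m along the ladder; its horizontal arm is 1.34·cos77.6° = 0.2877 m → τ = 69.36 N·m clockwise.
Window cleaner: 60.2×9.8 = 590 N at 1.61 m → arm 0.3457 m → τ = 204 N·m clockwise.
Wall normal N acts horizontally at the top; its moment arm is the height L sinθ = 2.68·sin77.6° = 2.617 m, counterclockwise.
Setting net torque to zero: N × 2.617 = 273.4 → N = 104 N.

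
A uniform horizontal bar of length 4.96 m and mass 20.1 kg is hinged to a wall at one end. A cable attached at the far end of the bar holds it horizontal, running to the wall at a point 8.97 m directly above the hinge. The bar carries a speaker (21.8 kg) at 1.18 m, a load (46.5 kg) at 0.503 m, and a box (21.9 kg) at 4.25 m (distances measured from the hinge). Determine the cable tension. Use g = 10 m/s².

T ≈ 442 N

Choose the hinge as the axis so the unknown hinge reaction has zero arm there.
Beam weight: 20.1 × 10 = 201 N down at 2.48 m → arm 2.48 m, τ = 201 × 2.48 = 498.5 N·m clockwise.
Speaker: 21.8 × 10 = 218 N down at 1.18 m → arm 1.18 m, τ = 218 × 1.18 = 257.2 N·m clockwise.
Load: 46.5 × 10 = 465 N down at 0.503 m → arm 0.503 m, τ = 465 × 0.503 = 233.9 N·m clockwise.
Box: 21.9 × 10 = 219 N down at 4.25 m → arm 4.25 m, τ = 219 × 4.25 = 930.8 N·m clockwise.
Total clockwise load moment = 1920 N·m.
The cable tension T acts at 4.96 m; only its component perpendicular to the bar, T sinθ, produces torque. sinθ = h/√(h²+d²) = 8.97/√(8.97²+4.96²) = 0.8751.
Setting net torque to zero: T × 4.96 × 0.8751 = 1920 → T = 1920 / 4.34 = 442 N.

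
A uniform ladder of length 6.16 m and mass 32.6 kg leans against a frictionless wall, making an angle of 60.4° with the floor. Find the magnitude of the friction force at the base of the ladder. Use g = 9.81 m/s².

Taking torques about the foot of the ladder:
Ladder weight 32.6×9.81 = 319.8 N acts at 3.08 m along the ladder; its horizontal arm is 3.08·cos60.4° = 1.521 m → τ = 486.4 N·m clockwise.
Wall normal N acts horizontally at the top; its moment arm is the height L sinθ = 6.16·sin60.4° = 5.356 m, counterclockwise.
For rotational equilibrium, N × 5.356 = 486.4, so N = 90.8 N.
ΣFx = 0: friction at the foot balances the wall's push, so f = N_wall = 90.8 N.

f ≈ 90.8 N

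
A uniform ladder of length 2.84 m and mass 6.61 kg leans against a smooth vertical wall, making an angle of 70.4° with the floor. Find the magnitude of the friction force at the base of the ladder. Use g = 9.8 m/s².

f ≈ 11.5 N

Choose the foot of the ladder as the axis so the floor normal and friction both act there and drop out.
Ladder weight 6.61×9.8 = 64.78 N acts at 1.42 m along the ladder; its horizontal arm is 1.42·cos70.4° = 0.4763 m → τ = 30.85 N·m clockwise.
Wall normal N acts horizontally at the top; its moment arm is the height L sinθ = 2.84·sin70.4° = 2.675 m, counterclockwise.
Balancing moments: N × 2.675 = 30.85, giving N = 11.5 N.
ΣFx = 0: friction at the foot balances the wall's push, so f = N_wall = 11.5 N.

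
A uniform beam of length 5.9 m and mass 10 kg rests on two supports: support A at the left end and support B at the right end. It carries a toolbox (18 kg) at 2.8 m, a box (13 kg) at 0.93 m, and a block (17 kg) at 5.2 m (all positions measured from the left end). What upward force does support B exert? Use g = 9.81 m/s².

Sum moments about support A (its reaction then has zero moment arm).
Beam weight: 10 × 9.81 = 98.1 N down at 2.95 m → arm 2.95 m, τ = 98.1 × 2.95 = 289.4 N·m clockwise.
Toolbox: 18 × 9.81 = 176.6 N down at 2.8 m → arm 2.8 m, τ = 176.6 × 2.8 = 494.5 N·m clockwise.
Box: 13 × 9.81 = 127.5 N down at 0.93 m → arm 0.93 m, τ = 127.5 × 0.93 = 118.6 N·m clockwise.
Block: 17 × 9.81 = 166.8 N down at 5.2 m → arm 5.2 m, τ = 166.8 × 5.2 = 867.4 N·m clockwise.
Net load moment about support A = 1770 N·m clockwise.
Reaction R at support B is upward at 5.9 m, arm 5.9 m → moment R × 5.9 counterclockwise.
Balancing moments: R × 5.9 = 1770, giving R = 300 N.

R_B ≈ 300 N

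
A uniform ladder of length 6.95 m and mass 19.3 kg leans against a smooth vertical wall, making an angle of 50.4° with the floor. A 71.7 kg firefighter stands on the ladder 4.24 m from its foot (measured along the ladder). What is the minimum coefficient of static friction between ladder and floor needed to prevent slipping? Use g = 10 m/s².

Taking torques about the foot of the ladder:
Ladder weight 19.3×10 = 193 N acts at 3.475 m along the ladder; its horizontal arm is 3.475·cos50.4° = 2.215 m → τ = 427.5 N·m clockwise.
Firefighter: 71.7×10 = 717 N at 4.24 m → arm 2.703 m → τ = 1938 N·m clockwise.
Wall normal N acts horizontally at the top; its moment arm is the height L sinθ = 6.95·sin50.4° = 5.355 m, counterclockwise.
Balancing moments: N × 5.355 = 2366, giving N = 441.8 N.
ΣFx = 0 ⇒ f = N_wall = 441.8 N. ΣFy = 0 ⇒ N_floor = 910 N.
μ_min = f / N_floor = 441.8 / 910 = 0.485.

μ_min ≈ 0.485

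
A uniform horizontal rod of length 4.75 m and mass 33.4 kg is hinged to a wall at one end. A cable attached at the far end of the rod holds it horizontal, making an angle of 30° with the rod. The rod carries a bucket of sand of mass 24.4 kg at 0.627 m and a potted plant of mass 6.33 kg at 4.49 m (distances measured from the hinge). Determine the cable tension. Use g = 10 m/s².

T ≈ 518 N

Sum moments about the hinge (the unknown hinge reaction has zero arm there).
Beam weight: 33.4 × 10 = 334 N down at 2.375 m → arm 2.375 m, τ = 334 × 2.375 = 793.2 N·m clockwise.
Bucket of sand: 24.4 × 10 = 244 N down at 0.627 m → arm 0.627 m, τ = 244 × 0.627 = 153 N·m clockwise.
Potted plant: 6.33 × 10 = 63.3 N down at 4.49 m → arm 4.49 m, τ = 63.3 × 4.49 = 284.2 N·m clockwise.
Total clockwise load moment = 1230 N·m.
The cable tension T acts at 4.75 m; only its component perpendicular to the rod, T sinθ, produces torque. sin 30° = 0.5.
Στ = 0 ⇒ T × 4.75 × 0.5 = 1230 ⇒ T = 1230 / 2.375 = 518 N.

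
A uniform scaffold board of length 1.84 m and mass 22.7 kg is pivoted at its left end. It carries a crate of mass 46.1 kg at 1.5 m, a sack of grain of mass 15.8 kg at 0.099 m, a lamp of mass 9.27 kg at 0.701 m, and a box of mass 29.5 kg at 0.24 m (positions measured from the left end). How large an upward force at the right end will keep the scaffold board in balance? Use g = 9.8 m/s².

About the left end:
Beam weight: 22.7 × 9.8 = 222.5 N down at 0.92 m → arm 0.92 m, τ = 222.5 × 0.92 = 204.7 N·m clockwise.
Crate: 46.1 × 9.8 = 451.8 N down at 1.5 m → arm 1.5 m, τ = 451.8 × 1.5 = 677.7 N·m clockwise.
Sack of grain: 15.8 × 9.8 = 154.8 N down at 0.099 m → arm 0.099 m, τ = 154.8 × 0.099 = 15.33 N·m clockwise.
Lamp: 9.27 × 9.8 = 90.85 N down at 0.701 m → arm 0.701 m, τ = 90.85 × 0.701 = 63.69 N·m clockwise.
Box: 29.5 × 9.8 = 289.1 N down at 0.24 m → arm 0.24 m, τ = 289.1 × 0.24 = 69.38 N·m clockwise.
Net moment of the loads = 1031 N·m clockwise.
The upward force F acts at the right end, arm 1.84 m, giving F × 1.84 counterclockwise.
Balancing moments: F × 1.84 = 1031, giving F = 1031 / 1.84 = 560 N.

F ≈ 560 N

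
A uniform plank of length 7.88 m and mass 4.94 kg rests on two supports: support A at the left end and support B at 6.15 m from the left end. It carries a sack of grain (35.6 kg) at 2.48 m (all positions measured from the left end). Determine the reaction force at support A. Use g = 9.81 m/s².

Take moments about support B.
Beam weight: 4.94 × 9.81 = 48.46 N down at 3.94 m → arm 2.21 m, τ = 48.46 × 2.21 = 107.1 N·m counterclockwise.
Sack of grain: 35.6 × 9.81 = 349.2 N down at 2.48 m → arm 3.67 m, τ = 349.2 × 3.67 = 1282 N·m counterclockwise.
Net load moment about support B = 1389 N·m counterclockwise.
Reaction R at support A is upward at 0 m, arm 6.15 m → moment R × 6.15 clockwise.
For rotational equilibrium, R × 6.15 = 1389, so R = 226 N.

R_A ≈ 226 N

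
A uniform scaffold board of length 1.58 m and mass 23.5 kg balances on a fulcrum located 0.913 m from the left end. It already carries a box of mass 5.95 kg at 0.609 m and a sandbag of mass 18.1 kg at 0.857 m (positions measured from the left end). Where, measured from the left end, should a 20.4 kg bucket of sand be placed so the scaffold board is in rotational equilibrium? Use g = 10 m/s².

x ≈ 1.19 m from the left end

Choose the fulcrum (at 0.913 m from the left end) as the axis so the support reaction has zero arm there.
Beam weight: 23.5 × 10 = 235 N down at 0.79 m → arm 0.123 m, τ = 235 × 0.123 = 28.91 N·m counterclockwise.
Box: 5.95 × 10 = 59.5 N down at 0.609 m → arm 0.304 m, τ = 59.5 × 0.304 = 18.09 N·m counterclockwise.
Sandbag: 18.1 × 10 = 181 N down at 0.857 m → arm 0.056 m, τ = 181 × 0.056 = 10.14 N·m counterclockwise.
Net moment of existing loads = 57.14 N·m counterclockwise.
The bucket of sand weighs 20.4 × 10 = 204 N and must supply an equal clockwise moment, so its lever arm about the fulcrum is 57.14 / 204 = 0.28 m.
That puts it at 0.913 + 0.28 = 1.19 m from the left end.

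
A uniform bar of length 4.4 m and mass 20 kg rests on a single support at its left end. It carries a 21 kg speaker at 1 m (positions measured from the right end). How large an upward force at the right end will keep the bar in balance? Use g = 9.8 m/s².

F ≈ 257 N

Taking torques about the left end:
Beam weight: 20 × 9.8 = 196 N down at 2.2 m → arm 2.2 m, τ = 196 × 2.2 = 431.2 N·m clockwise.
Speaker: 21 × 9.8 = 205.8 N down at 1 m → arm 3.4 m, τ = 205.8 × 3.4 = 699.7 N·m clockwise.
Net moment of the loads = 1131 N·m clockwise.
The upward force F acts at the right end, arm 4.4 m, giving F × 4.4 counterclockwise.
For rotational equilibrium, F × 4.4 = 1131, so F = 1131 / 4.4 = 257 N.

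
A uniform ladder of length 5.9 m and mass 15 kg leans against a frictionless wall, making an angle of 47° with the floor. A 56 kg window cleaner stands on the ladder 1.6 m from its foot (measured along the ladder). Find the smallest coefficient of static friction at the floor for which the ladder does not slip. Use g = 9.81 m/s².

Taking torques about the foot of the ladder:
Ladder weight 15×9.81 = 147.2 N acts at 2.95 m along the ladder; its horizontal arm is 2.95·cos47° = 2.012 m → τ = 296.2 N·m clockwise.
Window cleaner: 56×9.81 = 549.4 N at 1.6 m → arm 1.091 m → τ = 599.4 N·m clockwise.
Wall normal N acts horizontally at the top; its moment arm is the height L sinθ = 5.9·sin47° = 4.315 m, counterclockwise.
Setting net torque to zero: N × 4.315 = 895.6 → N = 207.6 N.
ΣFx = 0 ⇒ f = N_wall = 207.6 N. ΣFy = 0 ⇒ N_floor = 696.6 N.
μ_min = f / N_floor = 207.6 / 696.6 = 0.298.

μ_min ≈ 0.298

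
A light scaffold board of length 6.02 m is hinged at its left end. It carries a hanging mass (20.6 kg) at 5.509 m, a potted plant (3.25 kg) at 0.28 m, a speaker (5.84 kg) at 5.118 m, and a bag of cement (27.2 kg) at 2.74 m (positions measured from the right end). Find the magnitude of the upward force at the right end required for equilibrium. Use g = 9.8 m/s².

Take moments about the left end.
Hanging mass: 20.6 × 9.8 = 201.9 N down at 5.509 m → arm 0.511 m, τ = 201.9 × 0.511 = 103.2 N·m clockwise.
Potted plant: 3.25 × 9.8 = 31.85 N down at 0.28 m → arm 5.74 m, τ = 31.85 × 5.74 = 182.8 N·m clockwise.
Speaker: 5.84 × 9.8 = 57.23 N down at 5.118 m → arm 0.902 m, τ = 57.23 × 0.902 = 51.62 N·m clockwise.
Bag of cement: 27.2 × 9.8 = 266.6 N down at 2.74 m → arm 3.28 m, τ = 266.6 × 3.28 = 874.4 N·m clockwise.
Net moment of the loads = 1212 N·m clockwise.
The upward force F acts at the right end, arm 6.02 m, giving F × 6.02 counterclockwise.
Στ = 0 ⇒ F × 6.02 = 1212 ⇒ F = 1212 / 6.02 = 201 N.

F ≈ 201 N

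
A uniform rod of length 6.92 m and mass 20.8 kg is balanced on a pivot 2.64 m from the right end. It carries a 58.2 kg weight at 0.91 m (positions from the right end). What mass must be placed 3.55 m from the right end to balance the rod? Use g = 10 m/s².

m ≈ 91.9 kg

Choose the pivot (at 2.64 m from the right end) as the axis so the support reaction has zero arm there.
Beam weight: 20.8 × 10 = 208 N down at 3.46 m → arm 0.82 m, τ = 208 × 0.82 = 170.6 N·m counterclockwise.
Weight: 58.2 × 10 = 582 N down at 0.91 m → arm 1.73 m, τ = 582 × 1.73 = 1007 N·m clockwise.
Net moment of known loads = 836.4 N·m clockwise.
An unknown mass m at 3.55 m has arm 0.91 m; its moment is m·g·0.91 counterclockwise.
For rotational equilibrium, m × 10 × 0.91 = 836.4, so m = 836.4 / (10 × 0.91) = 91.9 kg.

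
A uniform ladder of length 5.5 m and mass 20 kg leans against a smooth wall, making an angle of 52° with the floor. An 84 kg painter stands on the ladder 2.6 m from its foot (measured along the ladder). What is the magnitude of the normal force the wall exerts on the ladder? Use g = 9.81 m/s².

N_wall ≈ 381 N

Sum moments about the foot of the ladder (the floor normal and friction both act there and drop out).
Ladder weight 20×9.81 = 196.2 N acts at 2.75 m along the ladder; its horizontal arm is 2.75·cos52° = 1.693 m → τ = 332.2 N·m clockwise.
Painter: 84×9.81 = 824 N at 2.6 m → arm 1.601 m → τ = 1319 N·m clockwise.
Wall normal N acts horizontally at the top; its moment arm is the height L sinθ = 5.5·sin52° = 4.334 m, counterclockwise.
Setting net torque to zero: N × 4.334 = 1651 → N = 381 N.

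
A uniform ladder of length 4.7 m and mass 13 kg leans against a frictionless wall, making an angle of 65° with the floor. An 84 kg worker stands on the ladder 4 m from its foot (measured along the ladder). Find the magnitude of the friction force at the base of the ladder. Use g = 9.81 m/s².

f ≈ 357 N

Sum moments about the foot of the ladder (the floor normal and friction both act there and drop out).
Ladder weight 13×9.81 = 127.5 N acts at 2.35 m along the ladder; its horizontal arm is 2.35·cos65° = 0.9932 m → τ = 126.6 N·m clockwise.
Worker: 84×9.81 = 824 N at 4 m → arm 1.69 m → τ = 1393 N·m clockwise.
Wall normal N acts horizontally at the top; its moment arm is the height L sinθ = 4.7·sin65° = 4.26 m, counterclockwise.
Balancing moments: N × 4.26 = 1520, giving N = 357 N.
ΣFx = 0: friction at the foot balances the wall's push, so f = N_wall = 357 N.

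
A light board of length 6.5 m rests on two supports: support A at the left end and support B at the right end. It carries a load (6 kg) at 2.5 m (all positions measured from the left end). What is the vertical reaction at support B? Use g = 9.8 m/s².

R_B ≈ 22.6 N

Choose support A as the axis so its reaction then has zero moment arm.
Load: 6 × 9.8 = 58.8 N down at 2.5 m → arm 2.5 m, τ = 58.8 × 2.5 = 147 N·m clockwise.
Net load moment about support A = 147 N·m clockwise.
Reaction R at support B is upward at 6.5 m, arm 6.5 m → moment R × 6.5 counterclockwise.
Setting net torque to zero: R × 6.5 = 147 → R = 22.6 N.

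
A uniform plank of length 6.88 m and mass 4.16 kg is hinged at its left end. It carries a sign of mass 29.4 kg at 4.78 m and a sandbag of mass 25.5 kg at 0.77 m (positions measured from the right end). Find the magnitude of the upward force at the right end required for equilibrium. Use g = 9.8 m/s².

Sum moments about the left end (the unknown pivot reaction has zero arm there).
Beam weight: 4.16 × 9.8 = 40.77 N down at 3.44 m → arm 3.44 m, τ = 40.77 × 3.44 = 140.2 N·m clockwise.
Sign: 29.4 × 9.8 = 288.1 N down at 4.78 m → arm 2.1 m, τ = 288.1 × 2.1 = 605 N·m clockwise.
Sandbag: 25.5 × 9.8 = 249.9 N down at 0.77 m → arm 6.11 m, τ = 249.9 × 6.11 = 1527 N·m clockwise.
Net moment of the loads = 2272 N·m clockwise.
The upward force F acts at the right end, arm 6.88 m, giving F × 6.88 counterclockwise.
Balancing moments: F × 6.88 = 2272, giving F = 2272 / 6.88 = 330 N.

F ≈ 330 N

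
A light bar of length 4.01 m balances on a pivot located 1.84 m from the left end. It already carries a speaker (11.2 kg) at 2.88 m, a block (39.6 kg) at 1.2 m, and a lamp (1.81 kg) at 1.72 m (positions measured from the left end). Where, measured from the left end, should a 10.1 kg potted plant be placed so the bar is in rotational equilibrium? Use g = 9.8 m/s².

About the pivot (at 1.84 m from the left end):
Speaker: 11.2 × 9.8 = 109.8 N down at 2.88 m → arm 1.04 m, τ = 109.8 × 1.04 = 114.2 N·m clockwise.
Block: 39.6 × 9.8 = 388.1 N down at 1.2 m → arm 0.64 m, τ = 388.1 × 0.64 = 248.4 N·m counterclockwise.
Lamp: 1.81 × 9.8 = 17.74 N down at 1.72 m → arm 0.12 m, τ = 17.74 × 0.12 = 2.129 N·m counterclockwise.
Net moment of existing loads = 136.3 N·m counterclockwise.
The potted plant weighs 10.1 × 9.8 = 98.98 N and must supply an equal clockwise moment, so its lever arm about the pivot is 136.3 / 98.98 = 1.38 m.
That puts it at 1.84 + 1.38 = 3.22 m from the left end.

x ≈ 3.22 m from the left end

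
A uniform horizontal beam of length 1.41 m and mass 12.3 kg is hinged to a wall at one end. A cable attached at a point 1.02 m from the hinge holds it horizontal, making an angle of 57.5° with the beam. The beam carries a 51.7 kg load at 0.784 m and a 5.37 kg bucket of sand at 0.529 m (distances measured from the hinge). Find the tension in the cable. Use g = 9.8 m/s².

Take moments about the hinge.
Beam weight: 12.3 × 9.8 = 120.5 N down at 0.705 m → arm 0.705 m, τ = 120.5 × 0.705 = 84.95 N·m clockwise.
Load: 51.7 × 9.8 = 506.7 N down at 0.784 m → arm 0.784 m, τ = 506.7 × 0.784 = 397.3 N·m clockwise.
Bucket of sand: 5.37 × 9.8 = 52.63 N down at 0.529 m → arm 0.529 m, τ = 52.63 × 0.529 = 27.84 N·m clockwise.
Total clockwise load moment = 510.1 N·m.
The cable tension T acts at 1.02 m; only its component perpendicular to the beam, T sinθ, produces torque. sin 57.5° = 0.8434.
Balancing moments: T × 1.02 × 0.8434 = 510.1, giving T = 510.1 / 0.8603 = 593 N.

T ≈ 593 N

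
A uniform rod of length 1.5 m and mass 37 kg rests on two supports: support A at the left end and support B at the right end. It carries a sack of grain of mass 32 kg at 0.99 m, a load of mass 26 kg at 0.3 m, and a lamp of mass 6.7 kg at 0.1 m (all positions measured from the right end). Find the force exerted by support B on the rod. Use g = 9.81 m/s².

R_B ≈ 554 N

Taking torques about support A:
Beam weight: 37 × 9.81 = 363 N down at 0.75 m → arm 0.75 m, τ = 363 × 0.75 = 272.2 N·m clockwise.
Sack of grain: 32 × 9.81 = 313.9 N down at 0.99 m → arm 0.51 m, τ = 313.9 × 0.51 = 160.1 N·m clockwise.
Load: 26 × 9.81 = 255.1 N down at 0.3 m → arm 1.2 m, τ = 255.1 × 1.2 = 306.1 N·m clockwise.
Lamp: 6.7 × 9.81 = 65.73 N down at 0.1 m → arm 1.4 m, τ = 65.73 × 1.4 = 92.02 N·m clockwise.
Net load moment about support A = 830.4 N·m clockwise.
Reaction R at support B is upward at 0 m, arm 1.5 m → moment R × 1.5 counterclockwise.
Setting net torque to zero: R × 1.5 = 830.4 → R = 554 N.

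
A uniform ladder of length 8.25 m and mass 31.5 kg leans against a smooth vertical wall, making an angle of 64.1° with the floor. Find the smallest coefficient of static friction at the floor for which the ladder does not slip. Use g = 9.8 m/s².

About the foot of the ladder:
Ladder weight 31.5×9.8 = 308.7 N acts at 4.125 m along the ladder; its horizontal arm is 4.125·cos64.1° = 1.802 m → τ = 556.3 N·m clockwise.
Wall normal N acts horizontally at the top; its moment arm is the height L sinθ = 8.25·sin64.1° = 7.421 m, counterclockwise.
For rotational equilibrium, N × 7.421 = 556.3, so N = 74.96 N.
ΣFx = 0 ⇒ f = N_wall = 74.96 N. ΣFy = 0 ⇒ N_floor = 308.7 N.
μ_min = f / N_floor = 74.96 / 308.7 = 0.243.

μ_min ≈ 0.243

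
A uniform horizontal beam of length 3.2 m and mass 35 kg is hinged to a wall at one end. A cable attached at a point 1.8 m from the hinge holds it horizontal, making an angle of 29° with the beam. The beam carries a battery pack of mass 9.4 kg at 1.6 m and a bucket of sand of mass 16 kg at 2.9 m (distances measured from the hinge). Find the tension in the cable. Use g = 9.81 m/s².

About the hinge:
Beam weight: 35 × 9.81 = 343.4 N down at 1.6 m → arm 1.6 m, τ = 343.4 × 1.6 = 549.4 N·m clockwise.
Battery pack: 9.4 × 9.81 = 92.21 N down at 1.6 m → arm 1.6 m, τ = 92.21 × 1.6 = 147.5 N·m clockwise.
Bucket of sand: 16 × 9.81 = 157 N down at 2.9 m → arm 2.9 m, τ = 157 × 2.9 = 455.3 N·m clockwise.
Total clockwise load moment = 1152 N·m.
The cable tension T acts at 1.8 m; only its component perpendicular to the beam, T sinθ, produces torque. sin 29° = 0.4848.
Balancing moments: T × 1.8 × 0.4848 = 1152, giving T = 1152 / 0.8726 = 1320 N.

T ≈ 1320 N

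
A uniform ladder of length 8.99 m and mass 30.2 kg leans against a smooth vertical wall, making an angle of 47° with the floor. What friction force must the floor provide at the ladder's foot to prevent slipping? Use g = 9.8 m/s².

Taking torques about the foot of the ladder:
Ladder weight 30.2×9.8 = 296 N acts at 4.495 m along the ladder; its horizontal arm is 4.495·cos47° = 3.066 m → τ = 907.5 N·m clockwise.
Wall normal N acts horizontally at the top; its moment arm is the height L sinθ = 8.99·sin47° = 6.575 m, counterclockwise.
Setting net torque to zero: N × 6.575 = 907.5 → N = 138 N.
ΣFx = 0: friction at the foot balances the wall's push, so f = N_wall = 138 N.

f ≈ 138 N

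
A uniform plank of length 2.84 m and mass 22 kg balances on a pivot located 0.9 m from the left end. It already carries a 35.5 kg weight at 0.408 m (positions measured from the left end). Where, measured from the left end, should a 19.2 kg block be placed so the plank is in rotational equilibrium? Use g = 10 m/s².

Choose the pivot (at 0.9 m from the left end) as the axis so the support reaction has zero arm there.
Beam weight: 22 × 10 = 220 N down at 1.42 m → arm 0.52 m, τ = 220 × 0.52 = 114.4 N·m clockwise.
Weight: 35.5 × 10 = 355 N down at 0.408 m → arm 0.492 m, τ = 355 × 0.492 = 174.7 N·m counterclockwise.
Net moment of existing loads = 60.3 N·m counterclockwise.
The block weighs 19.2 × 10 = 192 N and must supply an equal clockwise moment, so its lever arm about the pivot is 60.3 / 192 = 0.314 m.
That puts it at 0.9 + 0.314 = 1.21 m from the left end.

x ≈ 1.21 m from the left end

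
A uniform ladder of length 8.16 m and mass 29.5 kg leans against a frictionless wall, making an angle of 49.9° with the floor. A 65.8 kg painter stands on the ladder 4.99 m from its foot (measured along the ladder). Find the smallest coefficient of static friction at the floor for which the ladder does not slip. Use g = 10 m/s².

μ_min ≈ 0.486

Sum moments about the foot of the ladder (the floor normal and friction both act there and drop out).
Ladder weight 29.5×10 = 295 N acts at 4.08 m along the ladder; its horizontal arm is 4.08·cos49.9° = 2.628 m → τ = 775.3 N·m clockwise.
Painter: 65.8×10 = 658 N at 4.99 m → arm 3.214 m → τ = 2115 N·m clockwise.
Wall normal N acts horizontally at the top; its moment arm is the height L sinθ = 8.16·sin49.9° = 6.242 m, counterclockwise.
Setting net torque to zero: N × 6.242 = 2890 → N = 463 N.
ΣFx = 0 ⇒ f = N_wall = 463 N. ΣFy = 0 ⇒ N_floor = 953 N.
μ_min = f / N_floor = 463 / 953 = 0.486.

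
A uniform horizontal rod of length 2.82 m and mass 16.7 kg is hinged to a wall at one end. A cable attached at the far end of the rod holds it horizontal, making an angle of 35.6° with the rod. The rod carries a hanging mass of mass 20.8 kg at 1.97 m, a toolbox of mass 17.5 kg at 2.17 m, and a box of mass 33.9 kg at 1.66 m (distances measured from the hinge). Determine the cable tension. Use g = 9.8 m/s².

Take moments about the hinge.
Beam weight: 16.7 × 9.8 = 163.7 N down at 1.41 m → arm 1.41 m, τ = 163.7 × 1.41 = 230.8 N·m clockwise.
Hanging mass: 20.8 × 9.8 = 203.8 N down at 1.97 m → arm 1.97 m, τ = 203.8 × 1.97 = 401.5 N·m clockwise.
Toolbox: 17.5 × 9.8 = 171.5 N down at 2.17 m → arm 2.17 m, τ = 171.5 × 2.17 = 372.2 N·m clockwise.
Box: 33.9 × 9.8 = 332.2 N down at 1.66 m → arm 1.66 m, τ = 332.2 × 1.66 = 551.5 N·m clockwise.
Total clockwise load moment = 1556 N·m.
The cable tension T acts at 2.82 m; only its component perpendicular to the rod, T sinθ, produces torque. sin 35.6° = 0.5821.
Στ = 0 ⇒ T × 2.82 × 0.5821 = 1556 ⇒ T = 1556 / 1.642 = 948 N.

T ≈ 948 N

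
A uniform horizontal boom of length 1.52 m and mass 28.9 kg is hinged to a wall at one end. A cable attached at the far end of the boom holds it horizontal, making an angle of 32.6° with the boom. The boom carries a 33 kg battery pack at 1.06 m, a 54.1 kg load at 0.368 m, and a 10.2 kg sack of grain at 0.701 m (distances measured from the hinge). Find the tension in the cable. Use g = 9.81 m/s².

T ≈ 1010 N

About the hinge:
Beam weight: 28.9 × 9.81 = 283.5 N down at 0.76 m → arm 0.76 m, τ = 283.5 × 0.76 = 215.5 N·m clockwise.
Battery pack: 33 × 9.81 = 323.7 N down at 1.06 m → arm 1.06 m, τ = 323.7 × 1.06 = 343.1 N·m clockwise.
Load: 54.1 × 9.81 = 530.7 N down at 0.368 m → arm 0.368 m, τ = 530.7 × 0.368 = 195.3 N·m clockwise.
Sack of grain: 10.2 × 9.81 = 100.1 N down at 0.701 m → arm 0.701 m, τ = 100.1 × 0.701 = 70.17 N·m clockwise.
Total clockwise load moment = 824.1 N·m.
The cable tension T acts at 1.52 m; only its component perpendicular to the boom, T sinθ, produces torque. sin 32.6° = 0.5388.
For rotational equilibrium, T × 1.52 × 0.5388 = 824.1, so T = 824.1 / 0.819 = 1010 N.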